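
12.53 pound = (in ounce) 200.5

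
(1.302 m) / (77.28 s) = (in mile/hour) 0.03769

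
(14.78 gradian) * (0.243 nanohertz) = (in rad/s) 5.642e-11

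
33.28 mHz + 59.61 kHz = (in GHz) 5.961e-05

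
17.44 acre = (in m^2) 7.058e+04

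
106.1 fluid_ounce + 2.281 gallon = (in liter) 11.77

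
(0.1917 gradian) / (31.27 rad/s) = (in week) 1.592e-10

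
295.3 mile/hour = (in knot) 256.6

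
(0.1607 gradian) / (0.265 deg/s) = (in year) 1.731e-08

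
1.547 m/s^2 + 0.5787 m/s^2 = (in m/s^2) 2.126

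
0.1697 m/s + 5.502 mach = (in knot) 3642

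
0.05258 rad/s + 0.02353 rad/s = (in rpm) 0.7268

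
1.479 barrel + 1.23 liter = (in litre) 236.4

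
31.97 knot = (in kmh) 59.21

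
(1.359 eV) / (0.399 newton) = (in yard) 5.968e-19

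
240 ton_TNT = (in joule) 1.004e+12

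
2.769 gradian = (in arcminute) 149.5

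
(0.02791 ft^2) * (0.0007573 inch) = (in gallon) 1.318e-05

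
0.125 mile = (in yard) 220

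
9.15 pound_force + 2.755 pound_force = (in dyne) 5.296e+06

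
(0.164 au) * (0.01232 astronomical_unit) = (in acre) 1.117e+16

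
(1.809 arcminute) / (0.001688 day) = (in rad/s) 3.608e-06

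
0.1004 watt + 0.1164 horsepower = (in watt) 86.9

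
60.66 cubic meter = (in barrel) 381.5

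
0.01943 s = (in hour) 5.397e-06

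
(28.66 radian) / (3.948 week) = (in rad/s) 1.2e-05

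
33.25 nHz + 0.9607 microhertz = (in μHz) 0.994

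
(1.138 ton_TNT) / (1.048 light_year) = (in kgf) 4.897e-08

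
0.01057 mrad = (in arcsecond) 2.18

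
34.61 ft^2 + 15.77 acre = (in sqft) 6.87e+05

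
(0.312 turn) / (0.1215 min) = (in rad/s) 0.2689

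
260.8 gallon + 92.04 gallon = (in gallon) 352.8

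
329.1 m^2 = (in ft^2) 3542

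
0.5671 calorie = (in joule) 2.373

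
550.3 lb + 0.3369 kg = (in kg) 249.9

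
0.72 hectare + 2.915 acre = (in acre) 4.694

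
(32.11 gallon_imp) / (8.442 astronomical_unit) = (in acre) 2.856e-17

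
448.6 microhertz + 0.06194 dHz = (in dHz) 0.06643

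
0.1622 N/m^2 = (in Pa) 0.1622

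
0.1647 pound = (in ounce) 2.635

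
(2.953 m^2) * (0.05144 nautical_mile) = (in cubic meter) 281.3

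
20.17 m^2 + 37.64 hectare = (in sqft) 4.052e+06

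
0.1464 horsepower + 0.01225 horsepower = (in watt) 118.3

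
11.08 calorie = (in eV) 2.893e+20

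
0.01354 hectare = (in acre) 0.03346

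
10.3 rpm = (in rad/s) 1.079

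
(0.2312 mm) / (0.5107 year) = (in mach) 4.216e-14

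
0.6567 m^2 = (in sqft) 7.069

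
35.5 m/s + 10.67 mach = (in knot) 7131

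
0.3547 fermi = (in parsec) 1.15e-32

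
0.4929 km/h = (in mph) 0.3063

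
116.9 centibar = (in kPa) 116.9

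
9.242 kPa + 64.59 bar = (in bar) 64.68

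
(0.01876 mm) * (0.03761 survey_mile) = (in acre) 2.806e-07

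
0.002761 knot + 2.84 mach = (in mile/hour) 2163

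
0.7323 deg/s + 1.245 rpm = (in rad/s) 0.1432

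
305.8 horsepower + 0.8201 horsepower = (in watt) 2.286e+05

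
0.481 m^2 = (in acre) 0.0001189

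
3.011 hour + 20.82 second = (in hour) 3.017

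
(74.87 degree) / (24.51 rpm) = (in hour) 0.0001414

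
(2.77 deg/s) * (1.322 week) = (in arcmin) 1.329e+08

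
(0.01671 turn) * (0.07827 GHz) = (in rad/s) 8.218e+06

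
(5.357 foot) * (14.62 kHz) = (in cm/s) 2.387e+06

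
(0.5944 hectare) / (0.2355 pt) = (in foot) 2.347e+08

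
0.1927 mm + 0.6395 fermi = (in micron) 192.7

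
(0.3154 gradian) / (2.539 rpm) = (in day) 2.157e-07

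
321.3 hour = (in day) 13.39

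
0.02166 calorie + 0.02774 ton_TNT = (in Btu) 1.1e+05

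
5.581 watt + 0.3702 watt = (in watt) 5.951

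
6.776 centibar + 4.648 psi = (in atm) 0.3832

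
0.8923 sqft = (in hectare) 8.29e-06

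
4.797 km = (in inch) 1.889e+05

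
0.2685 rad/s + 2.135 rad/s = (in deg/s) 137.7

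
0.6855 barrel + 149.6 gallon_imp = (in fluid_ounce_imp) 2.777e+04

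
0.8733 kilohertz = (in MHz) 0.0008733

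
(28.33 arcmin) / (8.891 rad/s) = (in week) 1.533e-09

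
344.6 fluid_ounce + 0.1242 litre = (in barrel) 0.06488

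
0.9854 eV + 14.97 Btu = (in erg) 1.579e+11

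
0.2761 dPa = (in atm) 2.725e-07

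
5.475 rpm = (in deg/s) 32.85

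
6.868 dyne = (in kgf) 7.003e-06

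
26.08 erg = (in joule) 2.608e-06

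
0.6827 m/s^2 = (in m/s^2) 0.6827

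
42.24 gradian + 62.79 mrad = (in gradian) 46.24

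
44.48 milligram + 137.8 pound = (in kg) 62.51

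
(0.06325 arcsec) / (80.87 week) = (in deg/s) 3.592e-13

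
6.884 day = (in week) 0.9834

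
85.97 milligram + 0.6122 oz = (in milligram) 1.744e+04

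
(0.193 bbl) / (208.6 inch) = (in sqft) 0.06234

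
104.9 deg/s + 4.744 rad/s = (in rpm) 62.79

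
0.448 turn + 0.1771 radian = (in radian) 2.992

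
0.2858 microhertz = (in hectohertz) 2.858e-09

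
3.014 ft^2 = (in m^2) 0.28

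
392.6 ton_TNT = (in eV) 1.025e+31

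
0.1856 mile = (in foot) 980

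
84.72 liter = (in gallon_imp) 18.64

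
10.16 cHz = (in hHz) 0.001016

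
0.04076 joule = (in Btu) 3.863e-05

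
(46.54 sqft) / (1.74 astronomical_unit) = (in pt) 4.708e-08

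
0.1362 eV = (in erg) 2.182e-13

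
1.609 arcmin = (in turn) 7.449e-05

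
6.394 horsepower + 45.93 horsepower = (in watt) 3.902e+04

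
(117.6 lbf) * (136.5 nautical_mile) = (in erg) 1.322e+15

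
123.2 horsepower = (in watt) 9.187e+04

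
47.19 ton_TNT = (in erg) 1.974e+18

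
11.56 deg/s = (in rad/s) 0.2018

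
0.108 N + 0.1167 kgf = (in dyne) 1.252e+05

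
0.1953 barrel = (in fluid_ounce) 1050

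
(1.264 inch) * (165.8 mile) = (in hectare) 0.8567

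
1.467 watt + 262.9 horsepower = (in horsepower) 262.9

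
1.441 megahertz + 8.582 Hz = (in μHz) 1.441e+12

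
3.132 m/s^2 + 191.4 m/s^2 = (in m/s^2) 194.5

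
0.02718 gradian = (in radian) 0.0004269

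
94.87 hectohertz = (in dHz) 9.487e+04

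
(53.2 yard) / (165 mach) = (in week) 1.432e-09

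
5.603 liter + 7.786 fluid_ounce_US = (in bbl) 0.03669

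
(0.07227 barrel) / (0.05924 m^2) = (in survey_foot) 0.6363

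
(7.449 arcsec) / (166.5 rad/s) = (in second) 2.169e-07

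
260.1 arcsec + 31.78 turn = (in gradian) 1.271e+04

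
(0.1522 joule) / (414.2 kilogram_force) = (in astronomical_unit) 2.505e-16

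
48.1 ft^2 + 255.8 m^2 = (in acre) 0.06431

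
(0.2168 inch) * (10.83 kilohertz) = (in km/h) 214.7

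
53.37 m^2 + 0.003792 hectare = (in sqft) 982.6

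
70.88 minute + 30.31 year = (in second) 9.559e+08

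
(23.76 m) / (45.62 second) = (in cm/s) 52.08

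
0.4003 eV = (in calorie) 1.533e-20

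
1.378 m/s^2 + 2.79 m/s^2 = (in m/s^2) 4.168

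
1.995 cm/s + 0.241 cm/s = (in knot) 0.04346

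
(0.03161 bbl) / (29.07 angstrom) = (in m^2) 1.729e+06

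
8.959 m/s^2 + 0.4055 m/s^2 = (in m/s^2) 9.364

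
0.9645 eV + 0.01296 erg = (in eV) 8.089e+09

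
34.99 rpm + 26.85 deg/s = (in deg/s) 236.8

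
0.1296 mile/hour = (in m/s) 0.05794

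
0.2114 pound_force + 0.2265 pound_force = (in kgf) 0.1986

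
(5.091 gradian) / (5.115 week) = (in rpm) 2.469e-07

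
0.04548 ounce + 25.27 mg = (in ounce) 0.04637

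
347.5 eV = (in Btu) 5.277e-20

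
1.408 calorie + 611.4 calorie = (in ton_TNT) 6.128e-07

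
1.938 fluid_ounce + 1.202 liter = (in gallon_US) 0.3327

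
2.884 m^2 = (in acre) 0.0007127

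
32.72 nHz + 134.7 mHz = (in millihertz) 134.7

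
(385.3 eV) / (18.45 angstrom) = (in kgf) 3.412e-09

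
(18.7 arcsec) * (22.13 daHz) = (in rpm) 0.1916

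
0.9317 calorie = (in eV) 2.433e+19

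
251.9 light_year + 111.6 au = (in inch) 9.383e+19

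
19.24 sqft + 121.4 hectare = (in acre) 300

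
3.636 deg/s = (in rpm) 0.606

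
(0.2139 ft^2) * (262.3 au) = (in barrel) 4.905e+12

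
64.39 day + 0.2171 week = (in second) 5.695e+06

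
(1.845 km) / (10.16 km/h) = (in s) 653.7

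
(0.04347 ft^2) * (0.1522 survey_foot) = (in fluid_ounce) 6.335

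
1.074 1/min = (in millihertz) 17.9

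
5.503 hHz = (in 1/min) 3.302e+04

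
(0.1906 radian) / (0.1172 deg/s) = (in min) 1.553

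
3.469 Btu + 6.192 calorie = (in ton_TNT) 8.81e-07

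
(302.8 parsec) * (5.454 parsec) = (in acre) 3.886e+32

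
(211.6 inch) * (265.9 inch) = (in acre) 0.00897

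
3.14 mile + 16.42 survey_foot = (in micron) 5.058e+09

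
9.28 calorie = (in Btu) 0.0368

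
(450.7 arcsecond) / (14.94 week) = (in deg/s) 1.386e-08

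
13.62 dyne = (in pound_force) 3.062e-05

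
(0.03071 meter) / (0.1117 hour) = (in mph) 0.0001708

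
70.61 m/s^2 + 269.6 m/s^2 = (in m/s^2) 340.2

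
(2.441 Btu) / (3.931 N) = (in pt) 1.857e+06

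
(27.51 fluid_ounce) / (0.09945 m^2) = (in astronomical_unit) 5.468e-14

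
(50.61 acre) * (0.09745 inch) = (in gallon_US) 1.339e+05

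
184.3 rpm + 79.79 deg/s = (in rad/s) 20.69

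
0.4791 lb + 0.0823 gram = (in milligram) 2.174e+05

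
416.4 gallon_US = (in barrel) 9.914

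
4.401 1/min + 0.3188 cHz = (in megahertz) 7.654e-08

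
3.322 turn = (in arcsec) 4.305e+06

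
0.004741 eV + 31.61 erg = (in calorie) 7.555e-07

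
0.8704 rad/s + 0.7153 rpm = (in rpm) 9.027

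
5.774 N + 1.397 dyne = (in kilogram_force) 0.5888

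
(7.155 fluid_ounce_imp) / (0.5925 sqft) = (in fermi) 3.693e+12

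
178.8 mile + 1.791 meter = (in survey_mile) 178.8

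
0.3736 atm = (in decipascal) 3.786e+05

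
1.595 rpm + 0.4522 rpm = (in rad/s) 0.2144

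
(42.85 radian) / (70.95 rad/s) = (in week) 9.986e-07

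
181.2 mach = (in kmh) 2.221e+05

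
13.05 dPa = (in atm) 1.288e-05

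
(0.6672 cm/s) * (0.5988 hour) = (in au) 9.614e-11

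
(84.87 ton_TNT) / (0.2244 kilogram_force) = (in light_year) 1.706e-05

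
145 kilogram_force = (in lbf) 319.7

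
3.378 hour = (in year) 0.0003856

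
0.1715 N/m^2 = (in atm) 1.693e-06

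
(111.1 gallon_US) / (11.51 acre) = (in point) 0.02559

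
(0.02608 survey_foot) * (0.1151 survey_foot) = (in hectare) 2.789e-08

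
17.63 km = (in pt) 4.997e+07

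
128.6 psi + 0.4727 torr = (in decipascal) 8.867e+06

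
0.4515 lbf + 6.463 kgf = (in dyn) 6.539e+06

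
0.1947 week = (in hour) 32.71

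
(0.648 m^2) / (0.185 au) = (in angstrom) 0.2341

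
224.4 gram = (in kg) 0.2244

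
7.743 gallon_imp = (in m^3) 0.0352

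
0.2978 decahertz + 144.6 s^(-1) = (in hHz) 1.476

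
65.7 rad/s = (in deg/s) 3764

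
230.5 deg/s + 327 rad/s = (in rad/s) 331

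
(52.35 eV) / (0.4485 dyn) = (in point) 5.301e-09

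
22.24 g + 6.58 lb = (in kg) 3.007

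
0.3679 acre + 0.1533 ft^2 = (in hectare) 0.1489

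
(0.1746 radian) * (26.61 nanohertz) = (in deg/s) 2.662e-07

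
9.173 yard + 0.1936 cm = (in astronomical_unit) 5.608e-11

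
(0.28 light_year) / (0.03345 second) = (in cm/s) 7.919e+18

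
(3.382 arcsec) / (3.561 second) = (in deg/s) 0.0002638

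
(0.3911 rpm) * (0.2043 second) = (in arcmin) 28.76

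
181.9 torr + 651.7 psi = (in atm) 44.58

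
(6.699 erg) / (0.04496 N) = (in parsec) 4.829e-22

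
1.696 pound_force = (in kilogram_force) 0.7693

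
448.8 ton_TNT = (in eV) 1.172e+31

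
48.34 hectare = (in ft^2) 5.203e+06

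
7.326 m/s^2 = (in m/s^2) 7.326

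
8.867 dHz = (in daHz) 0.08867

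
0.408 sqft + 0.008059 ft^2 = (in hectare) 3.865e-06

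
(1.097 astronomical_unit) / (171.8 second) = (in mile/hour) 2.137e+09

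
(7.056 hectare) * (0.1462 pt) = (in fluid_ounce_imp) 1.281e+05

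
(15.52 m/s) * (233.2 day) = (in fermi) 3.127e+23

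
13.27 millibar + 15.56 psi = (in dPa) 1.086e+06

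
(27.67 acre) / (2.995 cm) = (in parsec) 1.212e-10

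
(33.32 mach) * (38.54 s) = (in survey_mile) 271.7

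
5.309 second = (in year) 1.683e-07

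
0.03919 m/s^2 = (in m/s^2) 0.03919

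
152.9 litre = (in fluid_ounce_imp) 5381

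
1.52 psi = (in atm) 0.1034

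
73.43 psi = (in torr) 3797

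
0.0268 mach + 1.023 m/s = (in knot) 19.73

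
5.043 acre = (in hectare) 2.041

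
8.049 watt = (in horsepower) 0.01079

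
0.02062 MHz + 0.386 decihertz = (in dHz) 2.062e+05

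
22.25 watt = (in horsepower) 0.02984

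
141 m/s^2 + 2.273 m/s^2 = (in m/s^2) 143.3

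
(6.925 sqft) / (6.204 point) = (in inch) 1.157e+04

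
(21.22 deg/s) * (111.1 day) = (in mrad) 3.555e+09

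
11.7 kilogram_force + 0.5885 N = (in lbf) 25.93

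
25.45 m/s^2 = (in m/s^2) 25.45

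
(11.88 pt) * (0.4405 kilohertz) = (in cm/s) 184.6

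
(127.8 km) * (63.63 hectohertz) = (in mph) 1.819e+09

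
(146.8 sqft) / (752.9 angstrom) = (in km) 1.811e+05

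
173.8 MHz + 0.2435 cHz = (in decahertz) 1.738e+07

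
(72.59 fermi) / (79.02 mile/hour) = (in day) 2.378e-20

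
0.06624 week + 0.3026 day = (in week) 0.1095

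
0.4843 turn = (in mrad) 3043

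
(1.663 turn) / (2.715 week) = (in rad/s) 6.363e-06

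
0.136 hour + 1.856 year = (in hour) 1.626e+04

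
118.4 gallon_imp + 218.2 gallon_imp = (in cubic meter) 1.53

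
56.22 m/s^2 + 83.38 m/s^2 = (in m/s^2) 139.6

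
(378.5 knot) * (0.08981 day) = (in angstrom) 1.511e+16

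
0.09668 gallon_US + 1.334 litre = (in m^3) 0.0017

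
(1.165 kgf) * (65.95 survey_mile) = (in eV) 7.568e+24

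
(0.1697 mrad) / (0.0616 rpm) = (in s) 0.02631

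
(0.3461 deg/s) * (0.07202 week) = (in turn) 41.88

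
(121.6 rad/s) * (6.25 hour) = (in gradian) 1.742e+08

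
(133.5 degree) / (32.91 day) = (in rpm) 7.825e-06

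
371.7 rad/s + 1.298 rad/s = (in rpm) 3562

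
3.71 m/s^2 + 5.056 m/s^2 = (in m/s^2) 8.766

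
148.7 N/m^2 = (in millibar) 1.487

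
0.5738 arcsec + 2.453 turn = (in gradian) 981.2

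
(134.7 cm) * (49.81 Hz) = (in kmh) 241.5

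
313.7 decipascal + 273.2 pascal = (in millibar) 3.046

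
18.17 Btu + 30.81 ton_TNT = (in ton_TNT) 30.81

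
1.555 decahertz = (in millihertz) 1.555e+04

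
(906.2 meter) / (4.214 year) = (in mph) 1.525e-05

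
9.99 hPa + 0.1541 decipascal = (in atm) 0.00986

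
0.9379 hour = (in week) 0.005583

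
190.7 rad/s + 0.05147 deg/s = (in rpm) 1821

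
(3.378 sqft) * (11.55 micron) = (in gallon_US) 0.0009575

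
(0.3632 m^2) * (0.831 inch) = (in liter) 7.666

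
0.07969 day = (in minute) 114.8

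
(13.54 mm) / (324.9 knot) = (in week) 1.339e-10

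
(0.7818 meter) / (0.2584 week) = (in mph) 1.119e-05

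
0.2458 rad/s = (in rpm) 2.347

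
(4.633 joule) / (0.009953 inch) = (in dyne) 1.833e+09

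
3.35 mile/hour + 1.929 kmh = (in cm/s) 203.3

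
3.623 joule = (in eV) 2.261e+19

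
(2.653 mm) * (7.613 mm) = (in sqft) 0.0002174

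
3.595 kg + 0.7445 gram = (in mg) 3.596e+06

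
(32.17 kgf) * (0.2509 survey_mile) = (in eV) 7.951e+23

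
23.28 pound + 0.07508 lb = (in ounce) 373.7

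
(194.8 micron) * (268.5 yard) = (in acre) 1.182e-05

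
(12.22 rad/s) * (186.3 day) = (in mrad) 1.967e+11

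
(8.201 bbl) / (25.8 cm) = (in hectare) 0.0005054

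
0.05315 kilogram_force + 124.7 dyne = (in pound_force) 0.1175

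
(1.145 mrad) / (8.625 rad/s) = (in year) 4.21e-12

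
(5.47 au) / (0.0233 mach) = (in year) 3271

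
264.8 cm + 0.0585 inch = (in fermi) 2.649e+15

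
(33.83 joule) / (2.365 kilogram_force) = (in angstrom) 1.459e+10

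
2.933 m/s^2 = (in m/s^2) 2.933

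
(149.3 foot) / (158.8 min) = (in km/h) 0.01719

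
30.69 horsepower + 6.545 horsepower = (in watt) 2.777e+04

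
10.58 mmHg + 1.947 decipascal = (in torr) 10.58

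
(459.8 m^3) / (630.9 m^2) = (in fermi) 7.288e+14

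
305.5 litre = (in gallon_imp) 67.2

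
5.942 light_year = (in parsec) 1.822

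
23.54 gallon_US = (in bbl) 0.5605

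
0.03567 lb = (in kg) 0.01618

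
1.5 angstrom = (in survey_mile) 9.321e-14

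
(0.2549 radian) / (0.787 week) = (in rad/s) 5.355e-07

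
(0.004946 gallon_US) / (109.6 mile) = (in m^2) 1.061e-10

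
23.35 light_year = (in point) 6.262e+20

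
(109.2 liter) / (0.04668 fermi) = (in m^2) 2.339e+15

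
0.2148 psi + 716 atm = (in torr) 5.442e+05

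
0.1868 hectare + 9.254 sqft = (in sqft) 2.012e+04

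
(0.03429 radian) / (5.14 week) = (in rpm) 1.053e-07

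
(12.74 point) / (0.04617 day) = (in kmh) 4.056e-06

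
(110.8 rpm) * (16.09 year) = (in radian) 5.888e+09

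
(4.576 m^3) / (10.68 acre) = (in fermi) 1.059e+11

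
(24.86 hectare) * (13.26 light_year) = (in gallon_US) 8.239e+24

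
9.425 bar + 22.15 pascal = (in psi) 136.7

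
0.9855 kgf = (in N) 9.664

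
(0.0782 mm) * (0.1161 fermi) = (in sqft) 9.773e-20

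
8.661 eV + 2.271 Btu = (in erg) 2.396e+10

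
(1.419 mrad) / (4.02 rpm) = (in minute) 5.618e-05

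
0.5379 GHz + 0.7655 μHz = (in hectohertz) 5.379e+06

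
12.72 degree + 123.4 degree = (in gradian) 151.2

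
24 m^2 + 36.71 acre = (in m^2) 1.486e+05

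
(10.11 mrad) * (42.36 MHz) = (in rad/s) 4.283e+05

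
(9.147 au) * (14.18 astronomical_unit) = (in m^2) 2.903e+24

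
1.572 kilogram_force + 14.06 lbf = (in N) 77.96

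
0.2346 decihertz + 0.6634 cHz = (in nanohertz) 3.009e+07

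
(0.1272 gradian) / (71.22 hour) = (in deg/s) 4.465e-07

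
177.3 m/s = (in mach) 0.5207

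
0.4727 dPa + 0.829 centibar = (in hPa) 8.29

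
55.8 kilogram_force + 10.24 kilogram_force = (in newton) 647.6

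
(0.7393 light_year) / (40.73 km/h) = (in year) 1.96e+07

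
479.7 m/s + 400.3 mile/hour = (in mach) 1.934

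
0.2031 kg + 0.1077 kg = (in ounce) 10.96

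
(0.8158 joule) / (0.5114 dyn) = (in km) 159.5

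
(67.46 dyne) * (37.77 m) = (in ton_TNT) 6.09e-12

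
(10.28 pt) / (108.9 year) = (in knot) 2.053e-12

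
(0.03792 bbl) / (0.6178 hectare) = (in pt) 0.002766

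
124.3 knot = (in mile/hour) 143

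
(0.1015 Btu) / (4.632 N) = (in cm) 2312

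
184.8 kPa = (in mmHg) 1386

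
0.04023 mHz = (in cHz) 0.004023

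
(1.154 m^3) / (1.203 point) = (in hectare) 0.2719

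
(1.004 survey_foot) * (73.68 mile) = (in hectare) 3.629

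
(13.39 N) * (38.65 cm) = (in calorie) 1.237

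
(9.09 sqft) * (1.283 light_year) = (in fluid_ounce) 3.466e+20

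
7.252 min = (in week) 0.0007194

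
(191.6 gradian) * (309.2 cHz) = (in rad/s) 9.306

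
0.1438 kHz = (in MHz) 0.0001438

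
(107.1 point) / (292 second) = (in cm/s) 0.01294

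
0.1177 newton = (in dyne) 1.177e+04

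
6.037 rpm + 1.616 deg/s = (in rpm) 6.306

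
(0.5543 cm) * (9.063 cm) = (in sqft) 0.005407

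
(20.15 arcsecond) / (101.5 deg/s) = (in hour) 1.532e-08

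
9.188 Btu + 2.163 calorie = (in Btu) 9.197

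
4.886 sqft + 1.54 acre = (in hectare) 0.6233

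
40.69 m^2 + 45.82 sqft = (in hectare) 0.004495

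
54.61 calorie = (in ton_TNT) 5.461e-08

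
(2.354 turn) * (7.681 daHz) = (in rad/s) 1136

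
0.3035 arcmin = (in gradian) 0.00562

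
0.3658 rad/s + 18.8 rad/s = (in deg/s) 1098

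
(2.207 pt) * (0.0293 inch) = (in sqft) 6.237e-06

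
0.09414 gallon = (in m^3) 0.0003564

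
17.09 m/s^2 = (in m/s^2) 17.09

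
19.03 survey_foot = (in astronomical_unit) 3.877e-11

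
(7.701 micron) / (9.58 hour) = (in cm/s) 2.233e-08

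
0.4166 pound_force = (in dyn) 1.853e+05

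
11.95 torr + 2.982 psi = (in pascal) 2.215e+04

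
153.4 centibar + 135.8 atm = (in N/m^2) 1.391e+07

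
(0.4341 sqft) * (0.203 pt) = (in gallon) 0.000763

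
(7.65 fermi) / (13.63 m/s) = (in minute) 9.354e-18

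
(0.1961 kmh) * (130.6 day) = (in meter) 6.147e+05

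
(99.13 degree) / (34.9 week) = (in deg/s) 4.696e-06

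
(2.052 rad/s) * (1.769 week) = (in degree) 1.258e+08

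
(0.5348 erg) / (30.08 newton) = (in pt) 5.04e-06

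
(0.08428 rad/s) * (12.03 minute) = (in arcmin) 2.091e+05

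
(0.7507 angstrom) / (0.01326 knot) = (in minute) 1.834e-10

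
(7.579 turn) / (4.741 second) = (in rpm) 95.92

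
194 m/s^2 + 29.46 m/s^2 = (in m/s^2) 223.5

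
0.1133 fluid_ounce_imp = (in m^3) 3.219e-06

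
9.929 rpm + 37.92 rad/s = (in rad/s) 38.96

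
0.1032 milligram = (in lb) 2.275e-07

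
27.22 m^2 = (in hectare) 0.002722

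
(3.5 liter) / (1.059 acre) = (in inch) 3.215e-05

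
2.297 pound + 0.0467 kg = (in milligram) 1.089e+06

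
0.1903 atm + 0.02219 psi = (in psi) 2.819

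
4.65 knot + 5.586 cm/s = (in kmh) 8.813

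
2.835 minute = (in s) 170.1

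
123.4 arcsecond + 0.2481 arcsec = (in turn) 9.541e-05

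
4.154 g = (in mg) 4154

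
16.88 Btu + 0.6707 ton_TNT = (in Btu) 2.66e+06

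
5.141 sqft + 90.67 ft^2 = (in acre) 0.0022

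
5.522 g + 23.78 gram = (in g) 29.3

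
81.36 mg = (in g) 0.08136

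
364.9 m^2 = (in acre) 0.09017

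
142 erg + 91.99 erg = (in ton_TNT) 5.592e-15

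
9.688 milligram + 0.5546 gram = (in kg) 0.0005643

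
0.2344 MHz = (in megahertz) 0.2344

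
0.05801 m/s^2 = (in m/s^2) 0.05801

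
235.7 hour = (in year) 0.02691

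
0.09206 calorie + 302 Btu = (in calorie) 7.615e+04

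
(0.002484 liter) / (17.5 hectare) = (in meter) 1.419e-11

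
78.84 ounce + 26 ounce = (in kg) 2.972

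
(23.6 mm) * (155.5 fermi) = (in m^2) 3.67e-15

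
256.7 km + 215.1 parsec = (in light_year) 701.6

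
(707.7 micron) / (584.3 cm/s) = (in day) 1.402e-09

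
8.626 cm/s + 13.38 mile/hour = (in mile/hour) 13.57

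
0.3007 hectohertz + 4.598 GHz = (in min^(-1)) 2.759e+11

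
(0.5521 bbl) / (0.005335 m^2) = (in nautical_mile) 0.008884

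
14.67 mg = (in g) 0.01467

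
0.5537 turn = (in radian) 3.479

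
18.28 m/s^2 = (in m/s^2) 18.28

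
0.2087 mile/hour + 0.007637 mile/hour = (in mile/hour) 0.2163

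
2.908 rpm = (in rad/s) 0.3045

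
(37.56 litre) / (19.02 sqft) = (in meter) 0.02126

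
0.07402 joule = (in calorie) 0.01769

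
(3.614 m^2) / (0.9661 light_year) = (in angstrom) 3.954e-06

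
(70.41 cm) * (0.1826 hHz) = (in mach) 0.03776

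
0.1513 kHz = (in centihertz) 1.513e+04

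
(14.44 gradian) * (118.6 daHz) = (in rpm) 2569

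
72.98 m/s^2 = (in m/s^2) 72.98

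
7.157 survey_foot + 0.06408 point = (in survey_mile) 0.001356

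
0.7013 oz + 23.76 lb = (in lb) 23.8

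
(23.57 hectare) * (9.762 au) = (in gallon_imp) 7.572e+19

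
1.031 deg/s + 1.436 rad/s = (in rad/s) 1.454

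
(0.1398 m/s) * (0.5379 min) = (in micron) 4.512e+06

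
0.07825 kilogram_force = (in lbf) 0.1725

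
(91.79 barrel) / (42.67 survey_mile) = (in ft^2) 0.002287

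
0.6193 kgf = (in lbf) 1.365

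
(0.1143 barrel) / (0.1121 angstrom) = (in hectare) 1.621e+05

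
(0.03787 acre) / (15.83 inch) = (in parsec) 1.235e-14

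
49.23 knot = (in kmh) 91.17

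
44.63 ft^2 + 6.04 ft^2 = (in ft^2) 50.67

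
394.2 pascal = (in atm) 0.00389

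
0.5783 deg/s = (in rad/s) 0.01009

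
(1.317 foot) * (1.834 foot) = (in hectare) 2.244e-05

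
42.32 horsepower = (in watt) 3.156e+04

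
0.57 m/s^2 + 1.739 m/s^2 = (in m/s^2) 2.309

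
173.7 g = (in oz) 6.127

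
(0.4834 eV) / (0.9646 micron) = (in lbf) 1.805e-14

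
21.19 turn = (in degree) 7628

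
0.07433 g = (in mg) 74.33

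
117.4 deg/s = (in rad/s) 2.049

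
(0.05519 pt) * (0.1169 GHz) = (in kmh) 8194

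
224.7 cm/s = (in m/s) 2.247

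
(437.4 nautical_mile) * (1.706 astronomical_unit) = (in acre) 5.109e+13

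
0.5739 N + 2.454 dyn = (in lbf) 0.129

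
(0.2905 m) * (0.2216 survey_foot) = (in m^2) 0.01962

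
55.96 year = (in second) 1.765e+09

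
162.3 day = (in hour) 3895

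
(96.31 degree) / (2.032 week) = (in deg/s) 7.837e-05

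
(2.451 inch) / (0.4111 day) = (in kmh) 6.31e-06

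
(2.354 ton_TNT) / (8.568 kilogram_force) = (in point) 3.323e+11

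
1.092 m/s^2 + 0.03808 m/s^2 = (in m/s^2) 1.13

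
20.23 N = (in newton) 20.23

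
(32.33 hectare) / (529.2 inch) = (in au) 1.608e-07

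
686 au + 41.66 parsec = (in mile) 7.988e+14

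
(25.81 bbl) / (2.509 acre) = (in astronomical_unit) 2.702e-15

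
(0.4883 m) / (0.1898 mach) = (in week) 1.249e-08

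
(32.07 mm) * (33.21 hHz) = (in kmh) 383.4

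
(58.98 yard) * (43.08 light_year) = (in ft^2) 2.366e+20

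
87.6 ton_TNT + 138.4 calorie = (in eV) 2.288e+30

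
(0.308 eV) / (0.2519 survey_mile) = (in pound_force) 2.737e-23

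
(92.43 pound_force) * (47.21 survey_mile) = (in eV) 1.95e+26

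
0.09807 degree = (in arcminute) 5.884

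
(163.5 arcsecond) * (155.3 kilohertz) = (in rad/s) 123.1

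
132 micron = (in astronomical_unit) 8.824e-16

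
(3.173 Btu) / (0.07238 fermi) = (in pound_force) 1.04e+19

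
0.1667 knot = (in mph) 0.1918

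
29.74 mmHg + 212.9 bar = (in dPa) 2.129e+08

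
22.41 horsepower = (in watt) 1.671e+04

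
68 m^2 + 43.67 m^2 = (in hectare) 0.01117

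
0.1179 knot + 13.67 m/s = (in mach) 0.04032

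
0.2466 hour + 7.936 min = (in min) 22.73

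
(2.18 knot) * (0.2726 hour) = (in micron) 1.101e+09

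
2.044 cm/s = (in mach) 6.003e-05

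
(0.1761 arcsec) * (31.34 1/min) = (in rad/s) 4.459e-07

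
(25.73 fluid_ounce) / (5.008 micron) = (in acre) 0.03755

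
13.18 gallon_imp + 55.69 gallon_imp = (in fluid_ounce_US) 1.059e+04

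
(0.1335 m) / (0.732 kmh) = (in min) 0.01094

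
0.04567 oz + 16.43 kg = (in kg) 16.43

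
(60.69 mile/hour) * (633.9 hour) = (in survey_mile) 3.847e+04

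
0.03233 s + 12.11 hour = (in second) 4.36e+04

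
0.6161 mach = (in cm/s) 2.098e+04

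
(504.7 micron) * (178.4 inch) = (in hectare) 2.287e-07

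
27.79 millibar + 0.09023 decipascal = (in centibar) 2.779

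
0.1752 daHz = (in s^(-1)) 1.752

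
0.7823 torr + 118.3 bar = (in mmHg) 8.873e+04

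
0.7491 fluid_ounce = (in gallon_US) 0.005852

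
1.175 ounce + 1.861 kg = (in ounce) 66.82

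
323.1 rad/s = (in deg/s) 1.851e+04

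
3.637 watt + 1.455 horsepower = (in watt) 1089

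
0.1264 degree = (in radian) 0.002206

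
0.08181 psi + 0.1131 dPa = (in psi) 0.08181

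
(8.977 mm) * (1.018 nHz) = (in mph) 2.044e-11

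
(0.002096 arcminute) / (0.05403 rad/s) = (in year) 3.578e-13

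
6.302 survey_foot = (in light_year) 2.03e-16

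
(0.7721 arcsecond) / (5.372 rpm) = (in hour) 1.848e-09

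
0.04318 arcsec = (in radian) 2.093e-07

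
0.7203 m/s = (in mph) 1.611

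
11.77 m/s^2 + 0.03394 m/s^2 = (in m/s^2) 11.8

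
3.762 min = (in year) 7.158e-06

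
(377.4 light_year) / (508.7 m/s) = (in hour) 1.95e+12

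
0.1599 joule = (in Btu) 0.0001516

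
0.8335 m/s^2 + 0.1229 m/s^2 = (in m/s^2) 0.9564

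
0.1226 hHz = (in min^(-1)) 735.6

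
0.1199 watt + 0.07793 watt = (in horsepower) 0.0002653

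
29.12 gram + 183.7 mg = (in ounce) 1.034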